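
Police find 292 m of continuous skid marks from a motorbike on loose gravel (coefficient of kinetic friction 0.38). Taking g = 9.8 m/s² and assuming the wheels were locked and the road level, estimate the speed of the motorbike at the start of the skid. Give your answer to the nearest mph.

Initial speed ≈ 104 mph

Deceleration a = μg = 0.38 × 9.8 = 3.724 m/s².
v = √(2a·d) = √(2 × 3.724 × 292) = √2174.816 = 46.6349 m/s.
= 46.6349 ÷ 0.44704 = 104.319 mph.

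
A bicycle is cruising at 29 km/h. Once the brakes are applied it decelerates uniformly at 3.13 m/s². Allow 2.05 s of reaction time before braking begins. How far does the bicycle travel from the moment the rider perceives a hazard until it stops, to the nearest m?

29 km/h ÷ 3.6 = 8.0556 m/s.
Reaction distance = v·t_r = 8.0556 × 2.05 = 16.514 m.
Braking distance = v²/(2a) = 8.0556² / (2 × 3.130) = 64.893 / 6.260 = 10.366 m.
Total = 16.514 + 10.366 = 26.880 m.

Total stopping distance ≈ 27 m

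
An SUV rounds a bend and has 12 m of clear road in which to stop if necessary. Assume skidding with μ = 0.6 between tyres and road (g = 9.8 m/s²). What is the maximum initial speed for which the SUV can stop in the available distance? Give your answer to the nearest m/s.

a = μg = 0.6 × 9.8 = 5.880 m/s².
v²/(2a) = d ⇒ v = √(2 × 5.880 × 12) = √141.12 = 11.8794 m/s.

Maximum speed ≈ 12 m/s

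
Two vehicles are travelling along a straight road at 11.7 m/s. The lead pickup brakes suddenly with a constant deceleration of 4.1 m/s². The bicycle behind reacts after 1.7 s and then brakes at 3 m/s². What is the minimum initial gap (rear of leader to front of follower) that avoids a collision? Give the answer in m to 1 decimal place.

Leader travels v²/(2a_L) = 136.890 / 8.200 = 16.694 m before stopping.
Follower covers v·t_r = 11.7000 × 1.7 = 19.890 m while reacting, then v²/(2a_F) = 136.890 / 6.000 = 22.815 m while braking, for a total of 19.890 + 22.815 = 42.705 m.
Since a_F ≤ a_L and the follower starts braking later, the follower is never slower than the leader, so the closest approach is when both have stopped.
Minimum gap = 42.705 − 16.694 = 26.011 m.

Minimum gap ≈ 26.0 m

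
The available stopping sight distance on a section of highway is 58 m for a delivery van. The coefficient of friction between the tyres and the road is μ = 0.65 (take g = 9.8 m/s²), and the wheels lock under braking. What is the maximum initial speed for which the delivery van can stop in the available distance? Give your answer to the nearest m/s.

Maximum speed ≈ 27 m/s

a = μg = 0.65 × 9.8 = 6.370 m/s².
v²/(2a) = d ⇒ v = √(2 × 6.370 × 58) = √738.92 = 27.1831 m/s.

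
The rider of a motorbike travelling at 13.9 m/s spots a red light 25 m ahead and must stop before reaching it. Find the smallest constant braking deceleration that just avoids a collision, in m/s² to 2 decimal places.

Required deceleration ≈ 3.86 m/s²

v² = 2a·d ⇒ a = v²/(2d) = 13.9000² / (2 × 25.000) = 193.210 / 50.000 = 3.8642 m/s².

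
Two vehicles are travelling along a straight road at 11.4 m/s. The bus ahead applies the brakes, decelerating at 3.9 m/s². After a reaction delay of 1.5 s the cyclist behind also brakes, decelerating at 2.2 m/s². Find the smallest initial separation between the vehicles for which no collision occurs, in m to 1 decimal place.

Minimum gap ≈ 30.0 m

Leader travels v²/(2a_L) = 129.960 / 7.800 = 16.662 m before stopping.
Follower covers v·t_r = 11.4000 × 1.5 = 17.100 m while reacting, then v²/(2a_F) = 129.960 / 4.400 = 29.536 m while braking, for a total of 17.100 + 29.536 = 46.636 m.
Since a_F ≤ a_L and the follower starts braking later, the follower is never slower than the leader, so the closest approach is when both have stopped.
Minimum gap = 46.636 − 16.662 = 29.974 m.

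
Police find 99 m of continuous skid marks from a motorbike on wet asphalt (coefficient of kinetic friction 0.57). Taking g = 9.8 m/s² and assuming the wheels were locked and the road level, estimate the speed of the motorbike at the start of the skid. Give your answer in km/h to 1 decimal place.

Initial speed ≈ 119.7 km/h

Deceleration a = μg = 0.57 × 9.8 = 5.586 m/s².
v = √(2a·d) = √(2 × 5.586 × 99) = √1106.028 = 33.2570 m/s.
= 33.2570 × 3.6 = 119.725 km/h.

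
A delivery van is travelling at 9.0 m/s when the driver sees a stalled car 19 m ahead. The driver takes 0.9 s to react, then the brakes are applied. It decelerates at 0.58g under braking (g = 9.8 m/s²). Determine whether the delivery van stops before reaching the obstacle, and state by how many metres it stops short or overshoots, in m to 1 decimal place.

Yes — it stops 3.8 m short of the obstacle

a = 0.58 × 9.8 = 5.684 m/s².
Reaction distance = 9.0000 × 0.9 = 8.100 m.
Braking distance = v²/(2a) = 81.000 / 11.368 = 7.125 m.
Total stopping distance = 8.100 + 7.125 = 15.225 m, vs 19 m available — it stops with 19 − 15.225 = 3.775 m to spare.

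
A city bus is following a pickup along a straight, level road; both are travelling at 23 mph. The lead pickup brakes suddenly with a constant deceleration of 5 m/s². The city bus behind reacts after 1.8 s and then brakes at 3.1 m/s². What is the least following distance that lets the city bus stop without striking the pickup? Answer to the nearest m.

Minimum gap ≈ 25 m

23 mph × 0.44704 = 10.2819 m/s.
Leader travels v²/(2a_L) = 105.717 / 10.000 = 10.572 m before stopping.
Follower covers v·t_r = 10.2819 × 1.8 = 18.507 m while reacting, then v²/(2a_F) = 105.717 / 6.200 = 17.051 m while braking, for a total of 18.507 + 17.051 = 35.558 m.
Since a_F ≤ a_L and the follower starts braking later, the follower is never slower than the leader, so the closest approach is when both have stopped.
Minimum gap = 35.558 − 10.572 = 24.986 m.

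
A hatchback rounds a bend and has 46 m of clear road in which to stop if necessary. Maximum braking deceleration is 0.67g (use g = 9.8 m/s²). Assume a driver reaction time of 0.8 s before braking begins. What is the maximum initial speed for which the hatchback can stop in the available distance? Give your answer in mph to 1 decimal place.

a = 0.67 × 9.8 = 6.566 m/s².
Stopping distance: v·t_r + v²/(2a) = 46 with t_r = 0.8 s and a = 6.566 m/s².
So v² + 10.506 v − 604.07 = 0.
Positive root: v = −a·t_r + √((a·t_r)² + 2a·d) = −5.253 + √(27.594 + 604.07) = 19.8799 m/s.
19.8799 m/s ÷ 0.44704 = 44.470 mph.

Maximum speed ≈ 44.5 mph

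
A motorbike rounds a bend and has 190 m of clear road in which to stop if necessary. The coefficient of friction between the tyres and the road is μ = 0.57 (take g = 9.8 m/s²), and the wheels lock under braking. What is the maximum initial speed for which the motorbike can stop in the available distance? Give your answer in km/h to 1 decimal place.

Maximum speed ≈ 165.9 km/h

a = μg = 0.57 × 9.8 = 5.586 m/s².
v²/(2a) = d ⇒ v = √(2 × 5.586 × 190) = √2122.68 = 46.0726 m/s.
46.0726 m/s × 3.6 = 165.861 km/h.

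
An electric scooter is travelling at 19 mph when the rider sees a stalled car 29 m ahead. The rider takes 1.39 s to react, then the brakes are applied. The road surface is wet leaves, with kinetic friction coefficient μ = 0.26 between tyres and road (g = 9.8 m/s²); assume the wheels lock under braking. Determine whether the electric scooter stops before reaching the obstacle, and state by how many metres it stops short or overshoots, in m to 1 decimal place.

Yes — it stops 3.0 m short of the obstacle

19 mph × 0.44704 = 8.4938 m/s.
a = μg = 0.26 × 9.8 = 2.548 m/s².
Reaction distance = 8.4938 × 1.39 = 11.806 m.
Braking distance = v²/(2a) = 72.145 / 5.096 = 14.157 m.
Total stopping distance = 11.806 + 14.157 = 25.963 m, vs 29 m available — it stops with 29 − 25.963 = 3.037 m to spare.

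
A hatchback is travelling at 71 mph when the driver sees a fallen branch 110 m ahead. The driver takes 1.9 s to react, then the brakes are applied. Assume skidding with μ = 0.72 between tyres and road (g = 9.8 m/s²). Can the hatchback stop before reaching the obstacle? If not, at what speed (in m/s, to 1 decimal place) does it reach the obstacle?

71 mph × 0.44704 = 31.7398 m/s.
a = μg = 0.72 × 9.8 = 7.056 m/s².
Reaction distance = 31.7398 × 1.9 = 60.306 m.
Braking distance needed to stop: v²/(2a) = 1007.415 / 14.112 = 71.387 m, so total needed = 60.306 + 71.387 = 131.693 m > 110 m — it cannot stop.
Distance remaining when braking begins: 110 − 60.306 = 49.694 m.
v² = v₀² − 2a·d = 1007.415 − 2 × 7.056 × 49.694 = 306.133 m²/s².
v = √306.133 = 17.497 m/s.

No — it strikes the obstacle at 17.5 m/s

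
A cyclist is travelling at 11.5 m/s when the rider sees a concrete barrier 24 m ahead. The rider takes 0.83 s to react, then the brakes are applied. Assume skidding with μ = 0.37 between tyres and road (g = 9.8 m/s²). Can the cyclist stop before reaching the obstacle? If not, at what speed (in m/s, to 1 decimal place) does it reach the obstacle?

a = μg = 0.37 × 9.8 = 3.626 m/s².
Reaction distance = 11.5000 × 0.83 = 9.545 m.
Braking distance needed to stop: v²/(2a) = 132.250 / 7.252 = 18.236 m, so total needed = 9.545 + 18.236 = 27.781 m > 24 m — it cannot stop.
Distance remaining when braking begins: 24 − 9.545 = 14.455 m.
v² = v₀² − 2a·d = 132.250 − 2 × 3.626 × 14.455 = 27.422 m²/s².
v = √27.422 = 5.237 m/s.

No — it strikes the obstacle at 5.2 m/s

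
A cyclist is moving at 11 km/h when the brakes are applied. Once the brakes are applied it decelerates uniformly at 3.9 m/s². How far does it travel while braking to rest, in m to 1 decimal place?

Braking distance ≈ 1.2 m

11 km/h ÷ 3.6 = 3.0556 m/s.
Braking distance = v²/(2a) = 3.0556² / (2 × 3.900) = 9.337 / 7.800 = 1.197 m.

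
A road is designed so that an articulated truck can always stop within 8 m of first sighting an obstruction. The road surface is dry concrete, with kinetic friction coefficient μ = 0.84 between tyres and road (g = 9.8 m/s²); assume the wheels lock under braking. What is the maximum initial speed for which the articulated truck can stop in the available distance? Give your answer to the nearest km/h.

a = μg = 0.84 × 9.8 = 8.232 m/s².
v²/(2a) = d ⇒ v = √(2 × 8.232 × 8) = √131.71 = 11.4765 m/s.
11.4765 m/s × 3.6 = 41.315 km/h.

Maximum speed ≈ 41 km/h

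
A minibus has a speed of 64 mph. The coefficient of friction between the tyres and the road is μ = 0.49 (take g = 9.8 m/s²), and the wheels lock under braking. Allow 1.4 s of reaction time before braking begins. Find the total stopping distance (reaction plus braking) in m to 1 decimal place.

Total stopping distance ≈ 125.3 m

64 mph × 0.44704 = 28.6106 m/s.
a = μg = 0.49 × 9.8 = 4.802 m/s².
Reaction distance = v·t_r = 28.6106 × 1.4 = 40.055 m.
Braking distance = v²/(2a) = 28.6106² / (2 × 4.802) = 818.566 / 9.604 = 85.232 m.
Total = 40.055 + 85.232 = 125.287 m.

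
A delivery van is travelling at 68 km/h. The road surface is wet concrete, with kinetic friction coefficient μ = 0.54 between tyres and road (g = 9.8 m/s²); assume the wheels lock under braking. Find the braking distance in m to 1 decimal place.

68 km/h ÷ 3.6 = 18.8889 m/s.
a = μg = 0.54 × 9.8 = 5.292 m/s².
Braking distance = v²/(2a) = 18.8889² / (2 × 5.292) = 356.791 / 10.584 = 33.710 m.

Braking distance ≈ 33.7 m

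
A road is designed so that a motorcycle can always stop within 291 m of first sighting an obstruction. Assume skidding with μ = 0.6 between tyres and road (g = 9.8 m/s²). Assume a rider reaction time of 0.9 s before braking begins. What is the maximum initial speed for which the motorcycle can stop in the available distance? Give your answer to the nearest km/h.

a = μg = 0.6 × 9.8 = 5.880 m/s².
Stopping distance: v·t_r + v²/(2a) = 291 with t_r = 0.9 s and a = 5.880 m/s².
So v² + 10.584 v − 3422.16 = 0.
Positive root: v = −a·t_r + √((a·t_r)² + 2a·d) = −5.292 + √(28.005 + 3422.16) = 53.4461 m/s.
53.4461 m/s × 3.6 = 192.406 km/h.

Maximum speed ≈ 192 km/h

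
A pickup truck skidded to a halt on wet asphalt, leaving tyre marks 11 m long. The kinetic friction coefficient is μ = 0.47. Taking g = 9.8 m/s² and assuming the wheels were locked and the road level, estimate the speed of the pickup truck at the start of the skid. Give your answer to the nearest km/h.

Initial speed ≈ 36 km/h

Deceleration a = μg = 0.47 × 9.8 = 4.606 m/s².
v = √(2a·d) = √(2 × 4.606 × 11) = √101.332 = 10.0664 m/s.
= 10.0664 × 3.6 = 36.239 km/h.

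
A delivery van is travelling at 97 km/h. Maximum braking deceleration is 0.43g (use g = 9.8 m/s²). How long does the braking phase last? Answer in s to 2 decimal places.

Braking time ≈ 6.39 s

97 km/h ÷ 3.6 = 26.9444 m/s.
a = 0.43 × 9.8 = 4.214 m/s².
Braking time = v/a = 26.9444 / 4.214 = 6.394 s.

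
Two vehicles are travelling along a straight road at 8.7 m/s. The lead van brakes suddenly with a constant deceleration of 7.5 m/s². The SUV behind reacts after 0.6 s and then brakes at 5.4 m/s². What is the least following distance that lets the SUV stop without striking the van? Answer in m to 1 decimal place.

Minimum gap ≈ 7.2 m

Leader travels v²/(2a_L) = 75.690 / 15.000 = 5.046 m before stopping.
Follower covers v·t_r = 8.7000 × 0.6 = 5.220 m while reacting, then v²/(2a_F) = 75.690 / 10.800 = 7.008 m while braking, for a total of 5.220 + 7.008 = 12.228 m.
Since a_F ≤ a_L and the follower starts braking later, the follower is never slower than the leader, so the closest approach is when both have stopped.
Minimum gap = 12.228 − 5.046 = 7.182 m.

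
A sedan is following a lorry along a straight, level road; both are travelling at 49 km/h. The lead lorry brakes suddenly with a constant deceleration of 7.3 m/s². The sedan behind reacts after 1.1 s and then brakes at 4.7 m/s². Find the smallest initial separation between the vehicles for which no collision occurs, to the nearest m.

Minimum gap ≈ 22 m

49 km/h ÷ 3.6 = 13.6111 m/s.
Leader travels v²/(2a_L) = 185.262 / 14.600 = 12.689 m before stopping.
Follower covers v·t_r = 13.6111 × 1.1 = 14.972 m while reacting, then v²/(2a_F) = 185.262 / 9.400 = 19.709 m while braking, for a total of 14.972 + 19.709 = 34.681 m.
Since a_F ≤ a_L and the follower starts braking later, the follower is never slower than the leader, so the closest approach is when both have stopped.
Minimum gap = 34.681 − 12.689 = 21.992 m.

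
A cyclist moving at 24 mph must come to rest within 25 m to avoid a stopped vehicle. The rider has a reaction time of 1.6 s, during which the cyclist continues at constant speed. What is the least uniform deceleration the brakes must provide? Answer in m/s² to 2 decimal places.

24 mph × 0.44704 = 10.7290 m/s.
Distance covered during reaction = 10.7290 × 1.6 = 17.166 m.
Distance available for braking: 25 − 17.166 = 7.834 m.
v² = 2a·d ⇒ a = v²/(2d) = 10.7290² / (2 × 7.834) = 115.111 / 15.668 = 7.3469 m/s².

Required deceleration ≈ 7.35 m/s²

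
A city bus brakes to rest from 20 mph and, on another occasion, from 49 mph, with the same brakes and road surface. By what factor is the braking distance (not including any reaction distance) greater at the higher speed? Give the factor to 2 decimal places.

Factor ≈ 6.00

Braking distance d = v²/(2a), so with a fixed, d ∝ v².
Factor = (49/20)² = 2.4500² = 6.0025.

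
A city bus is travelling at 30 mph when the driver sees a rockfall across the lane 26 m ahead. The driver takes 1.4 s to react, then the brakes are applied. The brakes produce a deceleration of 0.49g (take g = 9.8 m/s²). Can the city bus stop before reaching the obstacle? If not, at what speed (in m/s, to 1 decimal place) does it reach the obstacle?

No — it strikes the obstacle at 10.5 m/s

30 mph × 0.44704 = 13.4112 m/s.
a = 0.49 × 9.8 = 4.802 m/s².
Reaction distance = 13.4112 × 1.4 = 18.776 m.
Braking distance needed to stop: v²/(2a) = 179.860 / 9.604 = 18.728 m, so total needed = 18.776 + 18.728 = 37.504 m > 26 m — it cannot stop.
Distance remaining when braking begins: 26 − 18.776 = 7.224 m.
v² = v₀² − 2a·d = 179.860 − 2 × 4.802 × 7.224 = 110.481 m²/s².
v = √110.481 = 10.511 m/s.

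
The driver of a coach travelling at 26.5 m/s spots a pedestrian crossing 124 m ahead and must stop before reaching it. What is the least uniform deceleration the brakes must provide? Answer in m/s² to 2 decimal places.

v² = 2a·d ⇒ a = v²/(2d) = 26.5000² / (2 × 124.000) = 702.250 / 248.000 = 2.8317 m/s².

Required deceleration ≈ 2.83 m/s²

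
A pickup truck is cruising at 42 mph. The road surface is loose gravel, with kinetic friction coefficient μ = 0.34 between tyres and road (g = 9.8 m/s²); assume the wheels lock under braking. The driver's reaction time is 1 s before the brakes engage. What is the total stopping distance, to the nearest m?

42 mph × 0.44704 = 18.7757 m/s.
a = μg = 0.34 × 9.8 = 3.332 m/s².
Reaction distance = v·t_r = 18.7757 × 1 = 18.776 m.
Braking distance = v²/(2a) = 18.7757² / (2 × 3.332) = 352.527 / 6.664 = 52.900 m.
Total = 18.776 + 52.900 = 71.676 m.

Total stopping distance ≈ 72 m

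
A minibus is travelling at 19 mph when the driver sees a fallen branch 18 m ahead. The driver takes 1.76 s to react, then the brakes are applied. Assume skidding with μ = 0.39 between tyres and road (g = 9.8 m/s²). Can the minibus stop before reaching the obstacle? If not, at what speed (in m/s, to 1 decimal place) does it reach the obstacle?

No — it strikes the obstacle at 7.0 m/s

19 mph × 0.44704 = 8.4938 m/s.
a = μg = 0.39 × 9.8 = 3.822 m/s².
Reaction distance = 8.4938 × 1.76 = 14.949 m.
Braking distance needed to stop: v²/(2a) = 72.145 / 7.644 = 9.438 m, so total needed = 14.949 + 9.438 = 24.387 m > 18 m — it cannot stop.
Distance remaining when braking begins: 18 − 14.949 = 3.051 m.
v² = v₀² − 2a·d = 72.145 − 2 × 3.822 × 3.051 = 48.823 m²/s².
v = √48.823 = 6.987 m/s.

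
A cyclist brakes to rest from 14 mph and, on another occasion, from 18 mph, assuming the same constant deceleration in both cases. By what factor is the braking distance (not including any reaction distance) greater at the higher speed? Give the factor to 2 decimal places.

Braking distance d = v²/(2a), so with a fixed, d ∝ v².
Factor = (18/14)² = 1.2857² = 1.6530.

Factor ≈ 1.65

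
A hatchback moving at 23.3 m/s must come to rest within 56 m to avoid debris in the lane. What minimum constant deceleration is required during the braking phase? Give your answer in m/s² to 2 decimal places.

Required deceleration ≈ 4.85 m/s²

v² = 2a·d ⇒ a = v²/(2d) = 23.3000² / (2 × 56.000) = 542.890 / 112.000 = 4.8472 m/s².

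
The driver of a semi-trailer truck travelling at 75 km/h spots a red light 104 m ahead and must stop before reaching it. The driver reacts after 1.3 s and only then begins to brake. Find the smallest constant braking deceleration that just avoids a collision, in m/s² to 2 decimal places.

75 km/h ÷ 3.6 = 20.8333 m/s.
Distance covered during reaction = 20.8333 × 1.3 = 27.083 m.
Distance available for braking: 104 − 27.083 = 76.917 m.
v² = 2a·d ⇒ a = v²/(2d) = 20.8333² / (2 × 76.917) = 434.026 / 153.834 = 2.8214 m/s².

Required deceleration ≈ 2.82 m/s²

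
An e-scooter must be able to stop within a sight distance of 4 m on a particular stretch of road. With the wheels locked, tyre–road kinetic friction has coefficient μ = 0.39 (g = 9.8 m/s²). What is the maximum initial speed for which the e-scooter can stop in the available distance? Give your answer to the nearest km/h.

a = μg = 0.39 × 9.8 = 3.822 m/s².
v²/(2a) = d ⇒ v = √(2 × 3.822 × 4) = √30.58 = 5.5299 m/s.
5.5299 m/s × 3.6 = 19.908 km/h.

Maximum speed ≈ 20 km/h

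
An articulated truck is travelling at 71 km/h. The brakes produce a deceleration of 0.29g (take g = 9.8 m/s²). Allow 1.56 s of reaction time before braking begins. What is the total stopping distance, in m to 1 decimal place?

71 km/h ÷ 3.6 = 19.7222 m/s.
a = 0.29 × 9.8 = 2.842 m/s².
Reaction distance = v·t_r = 19.7222 × 1.56 = 30.767 m.
Braking distance = v²/(2a) = 19.7222² / (2 × 2.842) = 388.965 / 5.684 = 68.432 m.
Total = 30.767 + 68.432 = 99.199 m.

Total stopping distance ≈ 99.2 m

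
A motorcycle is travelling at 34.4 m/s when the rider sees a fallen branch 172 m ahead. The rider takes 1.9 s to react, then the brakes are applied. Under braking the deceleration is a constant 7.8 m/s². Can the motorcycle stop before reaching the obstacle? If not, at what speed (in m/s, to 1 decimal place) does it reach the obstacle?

Yes — it stops about 30.8 m short of the obstacle, so it never reaches it

Reaction distance = 34.4000 × 1.9 = 65.360 m.
Braking distance = v²/(2a) = 1183.360 / 15.600 = 75.856 m.
Total stopping distance = 65.360 + 75.856 = 141.216 m, vs 172 m available — it stops with 172 − 141.216 = 30.784 m to spare.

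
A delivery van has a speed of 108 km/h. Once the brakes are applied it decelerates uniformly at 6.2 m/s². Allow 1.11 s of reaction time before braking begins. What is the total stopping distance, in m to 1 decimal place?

108 km/h ÷ 3.6 = 30.0000 m/s.
Reaction distance = v·t_r = 30.0000 × 1.11 = 33.300 m.
Braking distance = v²/(2a) = 30.0000² / (2 × 6.200) = 900.000 / 12.400 = 72.581 m.
Total = 33.300 + 72.581 = 105.881 m.

Total stopping distance ≈ 105.9 m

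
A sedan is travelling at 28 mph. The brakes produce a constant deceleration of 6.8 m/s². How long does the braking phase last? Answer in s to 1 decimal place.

Braking time ≈ 1.8 s

28 mph × 0.44704 = 12.5171 m/s.
Braking time = v/a = 12.5171 / 6.800 = 1.841 s.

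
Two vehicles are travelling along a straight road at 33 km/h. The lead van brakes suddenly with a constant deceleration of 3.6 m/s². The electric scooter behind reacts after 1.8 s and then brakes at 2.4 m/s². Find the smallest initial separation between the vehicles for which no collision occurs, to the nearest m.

Minimum gap ≈ 22 m

33 km/h ÷ 3.6 = 9.1667 m/s.
Leader travels v²/(2a_L) = 84.028 / 7.200 = 11.671 m before stopping.
Follower covers v·t_r = 9.1667 × 1.8 = 16.500 m while reacting, then v²/(2a_F) = 84.028 / 4.800 = 17.506 m while braking, for a total of 16.500 + 17.506 = 34.006 m.
Since a_F ≤ a_L and the follower starts braking later, the follower is never slower than the leader, so the closest approach is when both have stopped.
Minimum gap = 34.006 − 11.671 = 22.335 m.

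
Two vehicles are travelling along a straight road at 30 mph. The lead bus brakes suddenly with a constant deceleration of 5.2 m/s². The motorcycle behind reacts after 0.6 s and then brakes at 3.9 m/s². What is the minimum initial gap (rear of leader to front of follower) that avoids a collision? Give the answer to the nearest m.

Minimum gap ≈ 14 m

30 mph × 0.44704 = 13.4112 m/s.
Leader travels v²/(2a_L) = 179.860 / 10.400 = 17.294 m before stopping.
Follower covers v·t_r = 13.4112 × 0.6 = 8.047 m while reacting, then v²/(2a_F) = 179.860 / 7.800 = 23.059 m while braking, for a total of 8.047 + 23.059 = 31.106 m.
Since a_F ≤ a_L and the follower starts braking later, the follower is never slower than the leader, so the closest approach is when both have stopped.
Minimum gap = 31.106 − 17.294 = 13.812 m.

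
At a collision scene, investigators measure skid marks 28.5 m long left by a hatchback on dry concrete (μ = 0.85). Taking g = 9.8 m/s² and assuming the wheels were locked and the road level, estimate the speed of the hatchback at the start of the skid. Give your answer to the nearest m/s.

Initial speed ≈ 22 m/s

Deceleration a = μg = 0.85 × 9.8 = 8.330 m/s².
v = √(2a·d) = √(2 × 8.330 × 28.5) = √474.810 = 21.7901 m/s.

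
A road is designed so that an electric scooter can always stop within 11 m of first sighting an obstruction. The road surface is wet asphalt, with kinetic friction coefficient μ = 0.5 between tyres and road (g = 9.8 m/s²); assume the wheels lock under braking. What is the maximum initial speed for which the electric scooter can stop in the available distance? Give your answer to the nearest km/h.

Maximum speed ≈ 37 km/h

a = μg = 0.5 × 9.8 = 4.900 m/s².
v²/(2a) = d ⇒ v = √(2 × 4.900 × 11) = √107.80 = 10.3827 m/s.
10.3827 m/s × 3.6 = 37.378 km/h.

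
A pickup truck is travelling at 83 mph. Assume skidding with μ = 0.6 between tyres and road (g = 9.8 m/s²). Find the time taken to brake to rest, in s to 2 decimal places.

83 mph × 0.44704 = 37.1043 m/s.
a = μg = 0.6 × 9.8 = 5.880 m/s².
Braking time = v/a = 37.1043 / 5.880 = 6.310 s.

Braking time ≈ 6.31 s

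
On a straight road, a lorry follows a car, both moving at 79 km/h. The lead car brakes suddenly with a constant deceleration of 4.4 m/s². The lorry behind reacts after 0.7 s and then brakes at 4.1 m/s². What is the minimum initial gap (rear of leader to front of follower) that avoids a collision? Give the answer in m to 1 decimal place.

Minimum gap ≈ 19.4 m

79 km/h ÷ 3.6 = 21.9444 m/s.
Leader travels v²/(2a_L) = 481.557 / 8.800 = 54.722 m before stopping.
Follower covers v·t_r = 21.9444 × 0.7 = 15.361 m while reacting, then v²/(2a_F) = 481.557 / 8.200 = 58.726 m while braking, for a total of 15.361 + 58.726 = 74.087 m.
Since a_F ≤ a_L and the follower starts braking later, the follower is never slower than the leader, so the closest approach is when both have stopped.
Minimum gap = 74.087 − 54.722 = 19.365 m.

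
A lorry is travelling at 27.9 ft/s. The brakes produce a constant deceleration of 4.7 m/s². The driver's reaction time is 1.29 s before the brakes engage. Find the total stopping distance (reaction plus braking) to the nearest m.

Total stopping distance ≈ 19 m

27.9 ft/s × 0.3048 = 8.5039 m/s.
Reaction distance = v·t_r = 8.5039 × 1.29 = 10.970 m.
Braking distance = v²/(2a) = 8.5039² / (2 × 4.700) = 72.316 / 9.400 = 7.693 m.
Total = 10.970 + 7.693 = 18.663 m.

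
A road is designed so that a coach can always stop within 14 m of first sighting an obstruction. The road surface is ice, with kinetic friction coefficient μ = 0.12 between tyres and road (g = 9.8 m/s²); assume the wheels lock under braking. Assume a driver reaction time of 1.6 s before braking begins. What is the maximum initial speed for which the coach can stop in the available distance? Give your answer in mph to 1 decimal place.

a = μg = 0.12 × 9.8 = 1.176 m/s².
Stopping distance: v·t_r + v²/(2a) = 14 with t_r = 1.6 s and a = 1.176 m/s².
So v² + 3.763 v − 32.93 = 0.
Positive root: v = −a·t_r + √((a·t_r)² + 2a·d) = −1.882 + √(3.542 + 32.93) = 4.1572 m/s.
4.1572 m/s ÷ 0.44704 = 9.299 mph.

Maximum speed ≈ 9.3 mph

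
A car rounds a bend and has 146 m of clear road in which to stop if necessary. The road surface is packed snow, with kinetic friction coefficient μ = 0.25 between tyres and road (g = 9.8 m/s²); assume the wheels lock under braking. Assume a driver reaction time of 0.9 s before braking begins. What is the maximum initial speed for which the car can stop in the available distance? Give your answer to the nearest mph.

Maximum speed ≈ 55 mph

a = μg = 0.25 × 9.8 = 2.450 m/s².
Stopping distance: v·t_r + v²/(2a) = 146 with t_r = 0.9 s and a = 2.450 m/s².
So v² + 4.410 v − 715.40 = 0.
Positive root: v = −a·t_r + √((a·t_r)² + 2a·d) = −2.205 + √(4.862 + 715.40) = 24.6327 m/s.
24.6327 m/s ÷ 0.44704 = 55.102 mph.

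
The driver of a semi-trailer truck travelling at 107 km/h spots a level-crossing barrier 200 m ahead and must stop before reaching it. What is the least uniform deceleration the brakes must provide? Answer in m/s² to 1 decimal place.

Required deceleration ≈ 2.2 m/s²

107 km/h ÷ 3.6 = 29.7222 m/s.
v² = 2a·d ⇒ a = v²/(2d) = 29.7222² / (2 × 200.000) = 883.409 / 400.000 = 2.2085 m/s².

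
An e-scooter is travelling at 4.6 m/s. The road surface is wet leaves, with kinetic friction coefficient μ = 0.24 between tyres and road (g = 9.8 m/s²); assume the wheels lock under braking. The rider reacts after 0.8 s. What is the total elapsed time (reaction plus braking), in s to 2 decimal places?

a = μg = 0.24 × 9.8 = 2.352 m/s².
Braking time = v/a = 4.6000 / 2.352 = 1.956 s.
Total = 0.8 + 1.956 = 2.756 s.

Total time ≈ 2.76 s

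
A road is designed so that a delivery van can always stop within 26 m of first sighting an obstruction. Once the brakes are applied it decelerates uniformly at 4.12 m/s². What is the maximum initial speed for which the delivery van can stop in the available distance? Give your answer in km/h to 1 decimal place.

v²/(2a) = d ⇒ v = √(2 × 4.120 × 26) = √214.24 = 14.6369 m/s.
14.6369 m/s × 3.6 = 52.693 km/h.

Maximum speed ≈ 52.7 km/h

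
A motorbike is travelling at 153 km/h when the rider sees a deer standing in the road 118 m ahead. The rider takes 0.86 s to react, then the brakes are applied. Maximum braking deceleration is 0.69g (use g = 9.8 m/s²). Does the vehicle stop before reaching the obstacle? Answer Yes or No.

No

153 km/h ÷ 3.6 = 42.5000 m/s.
a = 0.69 × 9.8 = 6.762 m/s².
Reaction distance = 42.5000 × 0.86 = 36.550 m.
Braking distance = v²/(2a) = 1806.250 / 13.524 = 133.559 m.
Total stopping distance = 36.550 + 133.559 = 170.109 m, vs 118 m available — it cannot stop in time and overshoots by 170.109 − 118 = 52.109 m.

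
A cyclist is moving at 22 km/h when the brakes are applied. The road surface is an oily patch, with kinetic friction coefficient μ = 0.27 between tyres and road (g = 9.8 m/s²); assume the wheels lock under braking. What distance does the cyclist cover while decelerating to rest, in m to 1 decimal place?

Braking distance ≈ 7.1 m

22 km/h ÷ 3.6 = 6.1111 m/s.
a = μg = 0.27 × 9.8 = 2.646 m/s².
Braking distance = v²/(2a) = 6.1111² / (2 × 2.646) = 37.346 / 5.292 = 7.057 m.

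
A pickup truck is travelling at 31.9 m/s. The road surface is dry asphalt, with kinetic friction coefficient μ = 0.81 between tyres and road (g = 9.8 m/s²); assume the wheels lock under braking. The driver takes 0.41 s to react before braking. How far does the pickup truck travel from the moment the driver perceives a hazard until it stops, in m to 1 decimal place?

a = μg = 0.81 × 9.8 = 7.938 m/s².
Reaction distance = v·t_r = 31.9000 × 0.41 = 13.079 m.
Braking distance = v²/(2a) = 31.9000² / (2 × 7.938) = 1017.610 / 15.876 = 64.097 m.
Total = 13.079 + 64.097 = 77.176 m.

Total stopping distance ≈ 77.2 m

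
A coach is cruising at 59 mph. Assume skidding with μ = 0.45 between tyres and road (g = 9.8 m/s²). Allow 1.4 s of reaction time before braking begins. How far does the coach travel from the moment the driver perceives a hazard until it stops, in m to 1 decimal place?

Total stopping distance ≈ 115.8 m

59 mph × 0.44704 = 26.3754 m/s.
a = μg = 0.45 × 9.8 = 4.410 m/s².
Reaction distance = v·t_r = 26.3754 × 1.4 = 36.926 m.
Braking distance = v²/(2a) = 26.3754² / (2 × 4.410) = 695.662 / 8.820 = 78.873 m.
Total = 36.926 + 78.873 = 115.799 m.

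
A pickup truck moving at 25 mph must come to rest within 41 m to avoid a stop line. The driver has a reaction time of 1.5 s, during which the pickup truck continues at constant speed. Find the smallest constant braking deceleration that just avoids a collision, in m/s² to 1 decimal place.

25 mph × 0.44704 = 11.1760 m/s.
Distance covered during reaction = 11.1760 × 1.5 = 16.764 m.
Distance available for braking: 41 − 16.764 = 24.236 m.
v² = 2a·d ⇒ a = v²/(2d) = 11.1760² / (2 × 24.236) = 124.903 / 48.472 = 2.5768 m/s².

Required deceleration ≈ 2.6 m/s²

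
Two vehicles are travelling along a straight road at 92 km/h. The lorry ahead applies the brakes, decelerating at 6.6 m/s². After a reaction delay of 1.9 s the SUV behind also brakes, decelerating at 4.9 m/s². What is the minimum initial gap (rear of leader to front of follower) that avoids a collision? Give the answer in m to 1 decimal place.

92 km/h ÷ 3.6 = 25.5556 m/s.
Leader travels v²/(2a_L) = 653.089 / 13.200 = 49.476 m before stopping.
Follower covers v·t_r = 25.5556 × 1.9 = 48.556 m while reacting, then v²/(2a_F) = 653.089 / 9.800 = 66.642 m while braking, for a total of 48.556 + 66.642 = 115.198 m.
Since a_F ≤ a_L and the follower starts braking later, the follower is never slower than the leader, so the closest approach is when both have stopped.
Minimum gap = 115.198 − 49.476 = 65.722 m.

Minimum gap ≈ 65.7 m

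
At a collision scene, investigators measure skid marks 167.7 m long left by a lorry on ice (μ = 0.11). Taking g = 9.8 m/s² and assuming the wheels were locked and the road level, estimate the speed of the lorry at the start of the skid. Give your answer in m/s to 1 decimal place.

Initial speed ≈ 19.0 m/s

Deceleration a = μg = 0.11 × 9.8 = 1.078 m/s².
v = √(2a·d) = √(2 × 1.078 × 167.7) = √361.561 = 19.0148 m/s.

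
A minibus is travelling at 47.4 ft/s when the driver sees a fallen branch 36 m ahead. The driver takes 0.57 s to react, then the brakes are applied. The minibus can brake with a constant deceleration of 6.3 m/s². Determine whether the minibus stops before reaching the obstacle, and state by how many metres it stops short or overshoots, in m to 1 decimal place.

Yes — it stops 11.2 m short of the obstacle

47.4 ft/s × 0.3048 = 14.4475 m/s.
Reaction distance = 14.4475 × 0.57 = 8.235 m.
Braking distance = v²/(2a) = 208.730 / 12.600 = 16.566 m.
Total stopping distance = 8.235 + 16.566 = 24.801 m, vs 36 m available — it stops with 36 − 24.801 = 11.199 m to spare.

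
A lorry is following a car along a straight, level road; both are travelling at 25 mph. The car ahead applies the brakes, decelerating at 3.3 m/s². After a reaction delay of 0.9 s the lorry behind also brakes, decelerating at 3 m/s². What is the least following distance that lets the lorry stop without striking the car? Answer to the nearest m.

25 mph × 0.44704 = 11.1760 m/s.
Leader travels v²/(2a_L) = 124.903 / 6.600 = 18.925 m before stopping.
Follower covers v·t_r = 11.1760 × 0.9 = 10.058 m while reacting, then v²/(2a_F) = 124.903 / 6.000 = 20.817 m while braking, for a total of 10.058 + 20.817 = 30.875 m.
Since a_F ≤ a_L and the follower starts braking later, the follower is never slower than the leader, so the closest approach is when both have stopped.
Minimum gap = 30.875 − 18.925 = 11.950 m.

Minimum gap ≈ 12 m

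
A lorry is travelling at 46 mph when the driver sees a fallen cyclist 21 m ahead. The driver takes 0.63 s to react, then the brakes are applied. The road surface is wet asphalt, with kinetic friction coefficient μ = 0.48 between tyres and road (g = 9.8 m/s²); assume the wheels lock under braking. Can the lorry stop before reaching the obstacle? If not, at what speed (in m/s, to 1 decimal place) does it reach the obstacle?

No — it strikes the obstacle at 18.6 m/s

46 mph × 0.44704 = 20.5638 m/s.
a = μg = 0.48 × 9.8 = 4.704 m/s².
Reaction distance = 20.5638 × 0.63 = 12.955 m.
Braking distance needed to stop: v²/(2a) = 422.870 / 9.408 = 44.948 m, so total needed = 12.955 + 44.948 = 57.903 m > 21 m — it cannot stop.
Distance remaining when braking begins: 21 − 12.955 = 8.045 m.
v² = v₀² − 2a·d = 422.870 − 2 × 4.704 × 8.045 = 347.183 m²/s².
v = √347.183 = 18.633 m/s.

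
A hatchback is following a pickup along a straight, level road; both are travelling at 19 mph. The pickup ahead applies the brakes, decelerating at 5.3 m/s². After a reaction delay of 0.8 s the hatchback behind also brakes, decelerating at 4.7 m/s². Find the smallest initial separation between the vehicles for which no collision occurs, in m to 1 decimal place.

19 mph × 0.44704 = 8.4938 m/s.
Leader travels v²/(2a_L) = 72.145 / 10.600 = 6.806 m before stopping.
Follower covers v·t_r = 8.4938 × 0.8 = 6.795 m while reacting, then v²/(2a_F) = 72.145 / 9.400 = 7.675 m while braking, for a total of 6.795 + 7.675 = 14.470 m.
Since a_F ≤ a_L and the follower starts braking later, the follower is never slower than the leader, so the closest approach is when both have stopped.
Minimum gap = 14.470 − 6.806 = 7.664 m.

Minimum gap ≈ 7.7 m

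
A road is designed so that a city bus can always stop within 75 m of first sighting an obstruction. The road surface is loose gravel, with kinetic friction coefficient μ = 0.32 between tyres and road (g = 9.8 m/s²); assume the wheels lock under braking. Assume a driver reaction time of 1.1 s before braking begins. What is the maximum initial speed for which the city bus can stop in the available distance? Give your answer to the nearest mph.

Maximum speed ≈ 41 mph

a = μg = 0.32 × 9.8 = 3.136 m/s².
Stopping distance: v·t_r + v²/(2a) = 75 with t_r = 1.1 s and a = 3.136 m/s².
So v² + 6.899 v − 470.40 = 0.
Positive root: v = −a·t_r + √((a·t_r)² + 2a·d) = −3.450 + √(11.903 + 470.40) = 18.5114 m/s.
18.5114 m/s ÷ 0.44704 = 41.409 mph.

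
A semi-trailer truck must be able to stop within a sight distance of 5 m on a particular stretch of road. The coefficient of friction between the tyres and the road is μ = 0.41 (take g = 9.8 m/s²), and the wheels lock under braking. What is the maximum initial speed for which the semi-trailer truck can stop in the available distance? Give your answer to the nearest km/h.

a = μg = 0.41 × 9.8 = 4.018 m/s².
v²/(2a) = d ⇒ v = √(2 × 4.018 × 5) = √40.18 = 6.3388 m/s.
6.3388 m/s × 3.6 = 22.820 km/h.

Maximum speed ≈ 23 km/h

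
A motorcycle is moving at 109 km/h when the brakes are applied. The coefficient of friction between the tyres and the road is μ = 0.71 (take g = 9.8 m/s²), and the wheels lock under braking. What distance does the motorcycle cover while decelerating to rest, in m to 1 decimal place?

Braking distance ≈ 65.9 m

109 km/h ÷ 3.6 = 30.2778 m/s.
a = μg = 0.71 × 9.8 = 6.958 m/s².
Braking distance = v²/(2a) = 30.2778² / (2 × 6.958) = 916.745 / 13.916 = 65.877 m.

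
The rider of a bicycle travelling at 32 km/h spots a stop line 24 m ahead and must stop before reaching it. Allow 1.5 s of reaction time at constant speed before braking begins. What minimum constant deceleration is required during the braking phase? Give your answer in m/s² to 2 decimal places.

Required deceleration ≈ 3.70 m/s²

32 km/h ÷ 3.6 = 8.8889 m/s.
Distance covered during reaction = 8.8889 × 1.5 = 13.333 m.
Distance available for braking: 24 − 13.333 = 10.667 m.
v² = 2a·d ⇒ a = v²/(2d) = 8.8889² / (2 × 10.667) = 79.013 / 21.334 = 3.7036 m/s².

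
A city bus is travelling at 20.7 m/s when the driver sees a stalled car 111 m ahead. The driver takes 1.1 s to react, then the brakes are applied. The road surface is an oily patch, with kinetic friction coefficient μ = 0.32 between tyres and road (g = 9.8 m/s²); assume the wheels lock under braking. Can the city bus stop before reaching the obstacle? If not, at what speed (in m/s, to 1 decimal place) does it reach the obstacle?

Yes — it stops about 19.9 m short of the obstacle, so it never reaches it

a = μg = 0.32 × 9.8 = 3.136 m/s².
Reaction distance = 20.7000 × 1.1 = 22.770 m.
Braking distance = v²/(2a) = 428.490 / 6.272 = 68.318 m.
Total stopping distance = 22.770 + 68.318 = 91.088 m, vs 111 m available — it stops with 111 − 91.088 = 19.912 m to spare.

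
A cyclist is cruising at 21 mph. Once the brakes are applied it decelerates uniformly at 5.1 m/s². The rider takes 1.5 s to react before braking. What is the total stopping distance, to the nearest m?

21 mph × 0.44704 = 9.3878 m/s.
Reaction distance = v·t_r = 9.3878 × 1.5 = 14.082 m.
Braking distance = v²/(2a) = 9.3878² / (2 × 5.100) = 88.131 / 10.200 = 8.640 m.
Total = 14.082 + 8.640 = 22.722 m.

Total stopping distance ≈ 23 m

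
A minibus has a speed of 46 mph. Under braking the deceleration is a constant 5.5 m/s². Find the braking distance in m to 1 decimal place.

Braking distance ≈ 38.4 m

46 mph × 0.44704 = 20.5638 m/s.
Braking distance = v²/(2a) = 20.5638² / (2 × 5.500) = 422.870 / 11.000 = 38.443 m.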